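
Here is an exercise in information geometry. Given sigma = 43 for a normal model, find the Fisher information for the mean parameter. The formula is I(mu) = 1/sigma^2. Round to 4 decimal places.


The Fisher information for the mean of a normal distribution is I(mu) = 1/sigma^2.
sigma = 43, so sigma^2 = 1849.
I(mu) = 1/1849 = 0.0005

0.0005


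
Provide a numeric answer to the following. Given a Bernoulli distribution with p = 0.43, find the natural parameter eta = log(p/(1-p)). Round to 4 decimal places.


Natural parameter for Bernoulli: eta = log(p/(1-p)).
p = 0.43, 1-p = 0.57.
p/(1-p) = 0.754386.
eta = log(0.754386) = -0.2819

-0.2819


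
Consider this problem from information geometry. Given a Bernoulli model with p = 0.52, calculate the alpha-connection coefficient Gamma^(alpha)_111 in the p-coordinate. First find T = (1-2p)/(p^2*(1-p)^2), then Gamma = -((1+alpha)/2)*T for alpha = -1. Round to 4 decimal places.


Skewness (Amari-Chentsov) tensor: T = (1-2p)/(p^2*(1-p)^2).
p = 0.52, 1-2p = -0.04, p^2 = 0.2704, (1-p)^2 = 0.2304.
T = -0.04/(0.2704 * 0.2304) = -0.642053.
In the p-coordinate, Gamma^(alpha) = Gamma^(0) - (alpha/2)*T with Gamma^(0) = (1/2)*g'(p) = -T/2,
so Gamma^(alpha) = -((1+alpha)/2)*T.
alpha = -1, -(1+alpha)/2 = 0.0.
Gamma = 0.0 * -0.642053 = 0.0000

0.0000


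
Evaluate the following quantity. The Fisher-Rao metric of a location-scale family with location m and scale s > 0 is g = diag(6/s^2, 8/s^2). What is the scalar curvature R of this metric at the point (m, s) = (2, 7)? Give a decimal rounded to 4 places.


The metric has the form g = (A dm^2 + B ds^2)/s^2 with A = 6, B = 8.
Substitute u = sqrt(A/B)*m: g = B*(du^2 + ds^2)/s^2, i.e. B times the
Poincare upper half-plane metric, which has constant Gaussian curvature -1.
Scaling a 2D metric by a constant c divides the Gaussian curvature by c,
so K = -1/B = -1/(8) = -0.1250 everywhere (the point (m, s) = (2, 7) is irrelevant:
the curvature is constant).
Scalar curvature in dimension 2: R = 2K = -2/(8) = -0.2500.

-0.2500


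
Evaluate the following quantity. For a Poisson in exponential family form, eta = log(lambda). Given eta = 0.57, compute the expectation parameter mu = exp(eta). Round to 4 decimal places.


Expectation parameter for Poisson exponential family:
mu = exp(eta).
eta = 0.57.
mu = exp(0.57) = 1.7683

1.7683


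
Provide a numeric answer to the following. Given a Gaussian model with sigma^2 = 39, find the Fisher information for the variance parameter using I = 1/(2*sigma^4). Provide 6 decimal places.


Fisher information for variance: I(sigma^2) = 1/(2*sigma^4).
sigma^2 = 39, so sigma^4 = 1521.
I = 1/(2*1521) = 1/3042 = 0.000329

0.000329


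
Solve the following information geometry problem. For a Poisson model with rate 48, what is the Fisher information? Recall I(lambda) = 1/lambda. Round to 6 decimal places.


Fisher information for Poisson: I(lambda) = 1/lambda.
lambda = 48.
I(lambda) = 1/48 = 0.020833

0.020833


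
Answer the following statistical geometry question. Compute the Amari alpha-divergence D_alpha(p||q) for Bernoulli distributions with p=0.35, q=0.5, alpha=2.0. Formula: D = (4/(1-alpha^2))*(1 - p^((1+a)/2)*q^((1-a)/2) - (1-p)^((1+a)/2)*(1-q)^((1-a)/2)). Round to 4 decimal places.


Amari alpha-divergence:
D = (4/(1-alpha^2))*(1 - p^((1+a)/2)*q^((1-a)/2) - (1-p)^((1+a)/2)*(1-q)^((1-a)/2)).
alpha = 2.0, p = 0.35, q = 0.5.
e1 = (1+alpha)/2 = 1.5, e2 = (1-alpha)/2 = -0.5.
t1 = p^e1 * q^e2 = 0.35^1.5 * 0.5^-0.5 = 0.292831.
t2 = (1-p)^e1 * (1-q)^e2 = 0.65^1.5 * 0.5^-0.5 = 0.741114.
4/(1-alpha^2) = -1.333333.
D = -1.333333*(1 - 0.292831 - 0.741114) = 0.0453

0.0453


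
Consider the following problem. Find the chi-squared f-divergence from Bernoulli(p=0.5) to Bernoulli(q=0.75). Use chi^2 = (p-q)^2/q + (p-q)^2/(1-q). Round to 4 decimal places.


Chi-squared divergence between Bernoulli distributions:
chi^2 = (p-q)^2/q + (p-q)^2/(1-q).
p = 0.5, q = 0.75, p-q = -0.25.
(p-q)^2 = 0.0625.
term1 = 0.0625/0.75 = 0.083333.
term2 = 0.0625/0.25 = 0.25.
chi^2 = 0.083333 + 0.25 = 0.3333

0.3333


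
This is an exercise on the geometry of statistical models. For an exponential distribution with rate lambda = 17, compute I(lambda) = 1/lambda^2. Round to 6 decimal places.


Fisher information for exponential: I(lambda) = 1/lambda^2.
lambda = 17, lambda^2 = 289.
I = 1/289 = 0.003460

0.003460


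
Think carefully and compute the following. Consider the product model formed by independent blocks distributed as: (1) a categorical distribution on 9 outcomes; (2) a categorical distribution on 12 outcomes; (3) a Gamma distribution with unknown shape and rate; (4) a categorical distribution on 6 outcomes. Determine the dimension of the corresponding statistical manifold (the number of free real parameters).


The dimension of a statistical manifold equals the number of free
(independent) real parameters of the model. For a product of independent
blocks the parameter counts add.
- categorical on 9 outcomes (probabilities sum to 1): 9-1 = 8.
- categorical on 12 outcomes (probabilities sum to 1): 12-1 = 11.
- Gamma (shape, rate): 2.
- categorical on 6 outcomes (probabilities sum to 1): 6-1 = 5.
Total = 8 + 11 + 2 + 5 = 26.
Dimension = 26

26


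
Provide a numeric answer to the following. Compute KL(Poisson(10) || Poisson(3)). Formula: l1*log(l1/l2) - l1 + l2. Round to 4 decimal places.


KL divergence for Poisson:
KL = l1*log(l1/l2) - l1 + l2.
l1 = 10, l2 = 3.
log(10/3) = 1.203973.
l1*log(l1/l2) = 10 * 1.203973 = 12.039728.
KL = 12.039728 - 10 + 3 = 5.0397

5.0397


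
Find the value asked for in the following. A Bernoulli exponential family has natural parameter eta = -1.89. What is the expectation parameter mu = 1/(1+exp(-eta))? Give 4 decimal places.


Dual coordinate (expectation parameter) for Bernoulli:
mu = 1/(1+exp(-eta)).
eta = -1.89.
exp(-eta) = exp(1.89) = 6.619369.
mu = 1/(1+6.619369) = 0.1312

0.1312


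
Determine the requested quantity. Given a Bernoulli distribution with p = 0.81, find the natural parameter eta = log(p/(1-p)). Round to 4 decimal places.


Natural parameter for Bernoulli: eta = log(p/(1-p)).
p = 0.81, 1-p = 0.19.
p/(1-p) = 4.263158.
eta = log(4.263158) = 1.4500

1.4500


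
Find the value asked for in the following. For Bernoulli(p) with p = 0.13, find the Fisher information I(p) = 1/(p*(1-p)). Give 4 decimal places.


For Bernoulli(p), Fisher information is I(p) = 1/(p*(1-p)).
p = 0.13, 1-p = 0.87.
p*(1-p) = 0.1131.
I(p) = 1/0.1131 = 8.8417

8.8417


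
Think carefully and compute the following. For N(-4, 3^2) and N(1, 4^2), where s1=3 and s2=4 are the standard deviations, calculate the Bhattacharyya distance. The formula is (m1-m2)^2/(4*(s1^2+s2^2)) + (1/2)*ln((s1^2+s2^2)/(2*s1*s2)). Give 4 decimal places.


Bhattacharyya distance between two Gaussians:
DB = (m1-m2)^2/(4*(s1^2+s2^2)) + (1/2)*ln((s1^2+s2^2)/(2*s1*s2)).
(m1-m2)^2 = (-5)^2 = 25.
s1^2+s2^2 = 9 + 16 = 25.
term1 = 25/100 = 0.25.
term2 = 0.5*ln(25/24.0) = 0.020411.
DB = 0.25 + 0.020411 = 0.2704

0.2704


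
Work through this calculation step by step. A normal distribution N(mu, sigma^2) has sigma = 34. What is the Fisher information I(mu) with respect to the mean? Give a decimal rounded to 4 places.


The Fisher information for the mean of a normal distribution is I(mu) = 1/sigma^2.
sigma = 34, so sigma^2 = 1156.
I(mu) = 1/1156 = 0.0009

0.0009


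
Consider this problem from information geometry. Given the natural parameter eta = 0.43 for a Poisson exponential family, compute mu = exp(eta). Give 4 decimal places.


Expectation parameter for Poisson exponential family:
mu = exp(eta).
eta = 0.43.
mu = exp(0.43) = 1.5373

1.5373


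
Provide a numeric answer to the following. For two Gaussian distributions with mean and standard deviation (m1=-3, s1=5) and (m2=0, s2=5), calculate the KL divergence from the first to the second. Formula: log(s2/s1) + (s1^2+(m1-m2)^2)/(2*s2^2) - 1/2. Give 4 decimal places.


KL divergence between normal distributions:
KL = log(s2/s1) + (s1^2 + (m1-m2)^2)/(2*s2^2) - 1/2.
log(5/5) = 0.0.
(5^2 + (-3-0)^2)/(2*5^2) = (25 + 9)/50 = 0.68.
KL = 0.0 + 0.68 - 0.5 = 0.1800

0.1800


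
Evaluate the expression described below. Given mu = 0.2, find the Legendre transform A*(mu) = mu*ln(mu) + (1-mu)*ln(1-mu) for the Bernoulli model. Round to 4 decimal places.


Legendre transform for Bernoulli:
A*(mu) = mu*log(mu) + (1-mu)*log(1-mu).
mu = 0.2, 1-mu = 0.8.
mu*log(mu) = 0.2*log(0.2) = -0.321888.
(1-mu)*log(1-mu) = 0.8*log(0.8) = -0.178515.
A* = -0.321888 + -0.178515 = -0.5004

-0.5004


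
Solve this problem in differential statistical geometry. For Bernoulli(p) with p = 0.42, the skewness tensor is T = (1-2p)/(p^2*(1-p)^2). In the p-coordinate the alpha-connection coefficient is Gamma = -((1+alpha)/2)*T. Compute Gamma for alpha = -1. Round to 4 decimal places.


Skewness (Amari-Chentsov) tensor: T = (1-2p)/(p^2*(1-p)^2).
p = 0.42, 1-2p = 0.16, p^2 = 0.1764, (1-p)^2 = 0.3364.
T = 0.16/(0.1764 * 0.3364) = 2.696283.
In the p-coordinate, Gamma^(alpha) = Gamma^(0) - (alpha/2)*T with Gamma^(0) = (1/2)*g'(p) = -T/2,
so Gamma^(alpha) = -((1+alpha)/2)*T.
alpha = -1, -(1+alpha)/2 = 0.0.
Gamma = 0.0 * 2.696283 = 0.0000

0.0000


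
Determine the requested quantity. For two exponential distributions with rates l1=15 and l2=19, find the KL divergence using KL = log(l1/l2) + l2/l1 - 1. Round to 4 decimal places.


KL divergence for exponential family:
KL = log(l1/l2) + l2/l1 - 1.
log(15/19) = -0.236389.
19/15 = 1.266667.
KL = -0.236389 + 1.266667 - 1 = 0.0303

0.0303


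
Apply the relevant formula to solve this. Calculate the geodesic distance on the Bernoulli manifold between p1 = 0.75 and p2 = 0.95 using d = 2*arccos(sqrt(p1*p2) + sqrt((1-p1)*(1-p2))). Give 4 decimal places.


Geodesic distance on Bernoulli manifold:
d(p1,p2) = 2*arccos(sqrt(p1*p2) + sqrt((1-p1)*(1-p2))).
sqrt(p1*p2) = sqrt(0.75*0.95) = 0.844097.
sqrt((1-p1)*(1-p2)) = sqrt(0.25*0.05) = 0.111803.
arg = 0.844097 + 0.111803 = 0.955901.
d = 2*arccos(0.955901) = 0.5962

0.5962


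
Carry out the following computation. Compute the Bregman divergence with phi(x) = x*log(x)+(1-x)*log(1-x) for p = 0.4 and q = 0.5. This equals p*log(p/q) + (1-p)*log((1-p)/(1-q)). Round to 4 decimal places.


Bregman divergence with negative entropy generator:
D = p*log(p/q) + (1-p)*log((1-p)/(1-q)).
p = 0.4, q = 0.5.
p*log(p/q) = 0.4*log(0.4/0.5) = -0.089257.
(1-p)*log((1-p)/(1-q)) = 0.6*log(0.6/0.5) = 0.109393.
D = -0.089257 + 0.109393 = 0.0201

0.0201


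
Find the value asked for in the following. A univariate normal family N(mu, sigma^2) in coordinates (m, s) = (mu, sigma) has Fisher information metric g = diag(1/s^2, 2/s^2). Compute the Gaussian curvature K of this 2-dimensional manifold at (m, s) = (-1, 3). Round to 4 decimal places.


The metric has the form g = (A dm^2 + B ds^2)/s^2 with A = 1, B = 2.
Substitute u = sqrt(A/B)*m: g = B*(du^2 + ds^2)/s^2, i.e. B times the
Poincare upper half-plane metric, which has constant Gaussian curvature -1.
Scaling a 2D metric by a constant c divides the Gaussian curvature by c,
so K = -1/B = -1/(2) = -0.5000 everywhere (the point (m, s) = (-1, 3) is irrelevant:
the curvature is constant).
The requested Gaussian curvature is K = -0.5000.

-0.5000


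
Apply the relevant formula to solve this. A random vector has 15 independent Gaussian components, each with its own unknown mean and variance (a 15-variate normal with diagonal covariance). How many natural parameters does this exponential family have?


Exponential family dimension calculation:
Each univariate normal has two natural parameters (mu/sigma^2 and -1/(2 sigma^2)).
With 15 independent components, dim = 2 * 15 = 30.

30


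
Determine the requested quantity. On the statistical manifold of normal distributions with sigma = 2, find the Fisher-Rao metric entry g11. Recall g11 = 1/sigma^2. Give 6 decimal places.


For the 2-parameter normal family, the Fisher metric has:
  g11 = 1/sigma^2, g22 = 2/sigma^2.
sigma = 2, sigma^2 = 4.
g11 = 0.250000

0.250000


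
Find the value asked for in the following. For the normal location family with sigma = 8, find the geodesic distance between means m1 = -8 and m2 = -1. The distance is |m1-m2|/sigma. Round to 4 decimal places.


On the fixed-variance normal subfamily, geodesic distance = |m1-m2|/sigma.
|-8 - -1| = 7.
sigma = 8.
d = 7/8 = 0.8750

0.8750


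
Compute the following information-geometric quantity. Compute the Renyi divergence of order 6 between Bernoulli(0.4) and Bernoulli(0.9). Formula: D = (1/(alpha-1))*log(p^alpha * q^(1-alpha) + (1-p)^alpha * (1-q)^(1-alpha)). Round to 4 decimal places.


Renyi divergence of order alpha between Bernoulli distributions:
D = (1/(alpha-1))*log(p^alpha * q^(1-alpha) + (1-p)^alpha * (1-q)^(1-alpha)).
alpha = 6, p = 0.4, q = 0.9.
p^alpha * q^(1-alpha) = 0.4^6 * 0.9^-5 = 0.006937.
(1-p)^alpha * (1-q)^(1-alpha) = 0.6^6 * 0.1^-5 = 4665.6.
sum = 0.006937 + 4665.6 = 4665.606937.
D = (1/5)*log(4665.606937) = 1.6896

1.6896


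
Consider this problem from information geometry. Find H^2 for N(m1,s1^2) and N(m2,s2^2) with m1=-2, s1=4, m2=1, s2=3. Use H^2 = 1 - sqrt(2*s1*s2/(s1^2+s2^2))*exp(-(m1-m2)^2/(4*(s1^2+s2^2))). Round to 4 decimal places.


Squared Hellinger distance for Gaussians:
H^2 = 1 - sqrt(2*s1*s2/(s1^2+s2^2)) * exp(-(m1-m2)^2/(4*(s1^2+s2^2))).
s1^2 = 16, s2^2 = 9, s1^2+s2^2 = 25.
sqrt(2*4*3/(25)) = 0.979796.
(m1-m2)^2 = (-3)^2 = 9.
exp(-9/(4*25)) = exp(-0.09) = 0.913931.
H^2 = 1 - 0.979796*0.913931 = 0.1045

0.1045


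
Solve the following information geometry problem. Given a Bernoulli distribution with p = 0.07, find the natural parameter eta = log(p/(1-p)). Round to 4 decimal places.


Natural parameter for Bernoulli: eta = log(p/(1-p)).
p = 0.07, 1-p = 0.93.
p/(1-p) = 0.075269.
eta = log(0.075269) = -2.5867

-2.5867


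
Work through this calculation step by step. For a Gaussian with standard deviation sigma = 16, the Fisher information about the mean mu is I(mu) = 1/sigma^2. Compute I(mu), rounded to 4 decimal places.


The Fisher information for the mean of a normal distribution is I(mu) = 1/sigma^2.
sigma = 16, so sigma^2 = 256.
I(mu) = 1/256 = 0.0039

0.0039


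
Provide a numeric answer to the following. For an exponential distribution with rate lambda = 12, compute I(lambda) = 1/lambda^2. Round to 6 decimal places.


Fisher information for exponential: I(lambda) = 1/lambda^2.
lambda = 12, lambda^2 = 144.
I = 1/144 = 0.006944

0.006944


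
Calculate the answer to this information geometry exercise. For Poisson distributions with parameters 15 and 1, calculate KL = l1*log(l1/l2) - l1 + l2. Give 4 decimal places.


KL divergence for Poisson:
KL = l1*log(l1/l2) - l1 + l2.
l1 = 15, l2 = 1.
log(15/1) = 2.70805.
l1*log(l1/l2) = 15 * 2.70805 = 40.620753.
KL = 40.620753 - 15 + 1 = 26.6208

26.6208


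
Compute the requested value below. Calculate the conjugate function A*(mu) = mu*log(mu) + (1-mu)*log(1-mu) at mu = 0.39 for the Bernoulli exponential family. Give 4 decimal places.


Legendre transform for Bernoulli:
A*(mu) = mu*log(mu) + (1-mu)*log(1-mu).
mu = 0.39, 1-mu = 0.61.
mu*log(mu) = 0.39*log(0.39) = -0.367227.
(1-mu)*log(1-mu) = 0.61*log(0.61) = -0.301521.
A* = -0.367227 + -0.301521 = -0.6687

-0.6687


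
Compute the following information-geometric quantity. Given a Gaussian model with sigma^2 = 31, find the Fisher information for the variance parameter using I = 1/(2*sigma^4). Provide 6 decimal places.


Fisher information for variance: I(sigma^2) = 1/(2*sigma^4).
sigma^2 = 31, so sigma^4 = 961.
I = 1/(2*961) = 1/1922 = 0.000520

0.000520


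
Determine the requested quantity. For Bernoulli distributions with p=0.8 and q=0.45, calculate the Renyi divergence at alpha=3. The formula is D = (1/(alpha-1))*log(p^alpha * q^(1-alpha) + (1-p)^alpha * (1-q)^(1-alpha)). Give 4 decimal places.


Renyi divergence of order alpha between Bernoulli distributions:
D = (1/(alpha-1))*log(p^alpha * q^(1-alpha) + (1-p)^alpha * (1-q)^(1-alpha)).
alpha = 3, p = 0.8, q = 0.45.
p^alpha * q^(1-alpha) = 0.8^3 * 0.45^-2 = 2.528395.
(1-p)^alpha * (1-q)^(1-alpha) = 0.2^3 * 0.55^-2 = 0.026446.
sum = 2.528395 + 0.026446 = 2.554841.
D = (1/2)*log(2.554841) = 0.4690

0.4690


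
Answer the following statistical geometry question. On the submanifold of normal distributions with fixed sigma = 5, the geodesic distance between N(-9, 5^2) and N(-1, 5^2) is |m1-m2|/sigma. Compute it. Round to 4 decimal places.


On the fixed-variance normal subfamily, geodesic distance = |m1-m2|/sigma.
|-9 - -1| = 8.
sigma = 5.
d = 8/5 = 1.6000

1.6000


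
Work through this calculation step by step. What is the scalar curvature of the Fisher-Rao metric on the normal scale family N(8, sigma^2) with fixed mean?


This family has a single free parameter, so its statistical manifold
is 1-dimensional. The Riemann curvature tensor of any 1-dimensional
Riemannian manifold vanishes identically, so R = 0.

0


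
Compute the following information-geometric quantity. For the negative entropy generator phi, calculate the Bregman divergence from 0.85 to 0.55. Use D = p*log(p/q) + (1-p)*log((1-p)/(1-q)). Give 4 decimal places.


Bregman divergence with negative entropy generator:
D = p*log(p/q) + (1-p)*log((1-p)/(1-q)).
p = 0.85, q = 0.55.
p*log(p/q) = 0.85*log(0.85/0.55) = 0.37002.
(1-p)*log((1-p)/(1-q)) = 0.15*log(0.15/0.45) = -0.164792.
D = 0.37002 + -0.164792 = 0.2052

0.2052


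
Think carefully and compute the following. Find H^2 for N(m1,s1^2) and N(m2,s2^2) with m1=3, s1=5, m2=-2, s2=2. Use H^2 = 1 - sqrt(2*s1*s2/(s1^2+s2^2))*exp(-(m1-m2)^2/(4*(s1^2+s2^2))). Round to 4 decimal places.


Squared Hellinger distance for Gaussians:
H^2 = 1 - sqrt(2*s1*s2/(s1^2+s2^2)) * exp(-(m1-m2)^2/(4*(s1^2+s2^2))).
s1^2 = 25, s2^2 = 4, s1^2+s2^2 = 29.
sqrt(2*5*2/(29)) = 0.830455.
(m1-m2)^2 = (5)^2 = 25.
exp(-25/(4*29)) = exp(-0.215517) = 0.806124.
H^2 = 1 - 0.830455*0.806124 = 0.3306

0.3306


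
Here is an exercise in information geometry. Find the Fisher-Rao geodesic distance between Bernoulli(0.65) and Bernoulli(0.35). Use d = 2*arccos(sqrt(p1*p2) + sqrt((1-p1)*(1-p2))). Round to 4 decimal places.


Geodesic distance on Bernoulli manifold:
d(p1,p2) = 2*arccos(sqrt(p1*p2) + sqrt((1-p1)*(1-p2))).
sqrt(p1*p2) = sqrt(0.65*0.35) = 0.47697.
sqrt((1-p1)*(1-p2)) = sqrt(0.35*0.65) = 0.47697.
arg = 0.47697 + 0.47697 = 0.953939.
d = 2*arccos(0.953939) = 0.6094

0.6094


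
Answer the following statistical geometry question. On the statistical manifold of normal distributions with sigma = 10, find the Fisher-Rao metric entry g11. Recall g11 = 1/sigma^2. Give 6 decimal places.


For the 2-parameter normal family, the Fisher metric has:
  g11 = 1/sigma^2, g22 = 2/sigma^2.
sigma = 10, sigma^2 = 100.
g11 = 0.010000

0.010000


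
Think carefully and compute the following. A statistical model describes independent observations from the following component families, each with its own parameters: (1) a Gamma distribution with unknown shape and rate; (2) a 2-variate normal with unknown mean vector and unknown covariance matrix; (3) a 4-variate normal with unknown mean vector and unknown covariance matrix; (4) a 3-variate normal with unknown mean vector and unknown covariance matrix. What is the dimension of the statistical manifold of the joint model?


The dimension of a statistical manifold equals the number of free
(independent) real parameters of the model. For a product of independent
blocks the parameter counts add.
- Gamma (shape, rate): 2.
- 2-variate normal: 2 (mean) + 2*3/2 = 3 (symmetric covariance) = 5.
- 4-variate normal: 4 (mean) + 4*5/2 = 10 (symmetric covariance) = 14.
- 3-variate normal: 3 (mean) + 3*4/2 = 6 (symmetric covariance) = 9.
Total = 2 + 5 + 14 + 9 = 30.
Dimension = 30

30


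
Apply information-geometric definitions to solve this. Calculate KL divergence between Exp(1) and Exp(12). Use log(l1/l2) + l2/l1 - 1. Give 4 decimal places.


KL divergence for exponential family:
KL = log(l1/l2) + l2/l1 - 1.
log(1/12) = -2.484907.
12/1 = 12.0.
KL = -2.484907 + 12.0 - 1 = 8.5151

8.5151


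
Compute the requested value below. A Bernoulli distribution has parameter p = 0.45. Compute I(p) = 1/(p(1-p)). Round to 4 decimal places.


For Bernoulli(p), Fisher information is I(p) = 1/(p*(1-p)).
p = 0.45, 1-p = 0.55.
p*(1-p) = 0.2475.
I(p) = 1/0.2475 = 4.0404

4.0404


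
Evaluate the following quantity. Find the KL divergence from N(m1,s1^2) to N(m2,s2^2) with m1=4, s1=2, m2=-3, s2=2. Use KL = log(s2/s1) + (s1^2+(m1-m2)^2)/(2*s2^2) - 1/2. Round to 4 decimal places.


KL divergence between normal distributions:
KL = log(s2/s1) + (s1^2 + (m1-m2)^2)/(2*s2^2) - 1/2.
log(2/2) = 0.0.
(2^2 + (4--3)^2)/(2*2^2) = (4 + 49)/8 = 6.625.
KL = 0.0 + 6.625 - 0.5 = 6.1250

6.1250


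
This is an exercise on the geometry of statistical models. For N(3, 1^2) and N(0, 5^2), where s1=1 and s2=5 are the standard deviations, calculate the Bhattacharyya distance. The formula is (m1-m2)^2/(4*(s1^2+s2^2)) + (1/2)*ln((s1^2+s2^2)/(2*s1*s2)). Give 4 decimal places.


Bhattacharyya distance between two Gaussians:
DB = (m1-m2)^2/(4*(s1^2+s2^2)) + (1/2)*ln((s1^2+s2^2)/(2*s1*s2)).
(m1-m2)^2 = (3)^2 = 9.
s1^2+s2^2 = 1 + 25 = 26.
term1 = 9/104 = 0.086538.
term2 = 0.5*ln(26/10.0) = 0.477756.
DB = 0.086538 + 0.477756 = 0.5643

0.5643


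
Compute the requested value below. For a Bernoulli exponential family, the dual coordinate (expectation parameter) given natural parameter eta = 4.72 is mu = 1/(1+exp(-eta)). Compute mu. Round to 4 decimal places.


Dual coordinate (expectation parameter) for Bernoulli:
mu = 1/(1+exp(-eta)).
eta = 4.72.
exp(-eta) = exp(-4.72) = 0.008915.
mu = 1/(1+0.008915) = 0.9912

0.9912


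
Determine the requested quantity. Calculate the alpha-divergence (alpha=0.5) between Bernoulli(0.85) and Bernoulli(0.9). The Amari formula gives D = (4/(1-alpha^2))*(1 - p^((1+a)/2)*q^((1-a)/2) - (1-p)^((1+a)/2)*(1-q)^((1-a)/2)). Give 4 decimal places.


Amari alpha-divergence:
D = (4/(1-alpha^2))*(1 - p^((1+a)/2)*q^((1-a)/2) - (1-p)^((1+a)/2)*(1-q)^((1-a)/2)).
alpha = 0.5, p = 0.85, q = 0.9.
e1 = (1+alpha)/2 = 0.75, e2 = (1-alpha)/2 = 0.25.
t1 = p^e1 * q^e2 = 0.85^0.75 * 0.9^0.25 = 0.862233.
t2 = (1-p)^e1 * (1-q)^e2 = 0.15^0.75 * 0.1^0.25 = 0.13554.
4/(1-alpha^2) = 5.333333.
D = 5.333333*(1 - 0.862233 - 0.13554) = 0.0119

0.0119


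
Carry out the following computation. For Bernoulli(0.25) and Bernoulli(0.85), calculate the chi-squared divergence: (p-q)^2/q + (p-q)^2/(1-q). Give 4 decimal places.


Chi-squared divergence between Bernoulli distributions:
chi^2 = (p-q)^2/q + (p-q)^2/(1-q).
p = 0.25, q = 0.85, p-q = -0.6.
(p-q)^2 = 0.36.
term1 = 0.36/0.85 = 0.423529.
term2 = 0.36/0.15 = 2.4.
chi^2 = 0.423529 + 2.4 = 2.8235

2.8235


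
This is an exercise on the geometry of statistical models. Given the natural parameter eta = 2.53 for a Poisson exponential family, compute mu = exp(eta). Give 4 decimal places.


Expectation parameter for Poisson exponential family:
mu = exp(eta).
eta = 2.53.
mu = exp(2.53) = 12.5535

12.5535


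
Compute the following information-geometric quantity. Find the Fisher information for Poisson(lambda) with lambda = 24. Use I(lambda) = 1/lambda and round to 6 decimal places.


Fisher information for Poisson: I(lambda) = 1/lambda.
lambda = 24.
I(lambda) = 1/24 = 0.041667

0.041667


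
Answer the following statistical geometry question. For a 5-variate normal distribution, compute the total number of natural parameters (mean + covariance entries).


Exponential family dimension calculation:
For 5-dim MVN: mean has 5 params, covariance has 5*6/2 = 15 unique entries.
Total dim = 5 + 15 = 20.

20


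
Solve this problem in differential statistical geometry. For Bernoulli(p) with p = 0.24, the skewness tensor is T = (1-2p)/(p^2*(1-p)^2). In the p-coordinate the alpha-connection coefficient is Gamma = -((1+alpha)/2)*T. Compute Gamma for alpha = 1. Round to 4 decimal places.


Skewness (Amari-Chentsov) tensor: T = (1-2p)/(p^2*(1-p)^2).
p = 0.24, 1-2p = 0.52, p^2 = 0.0576, (1-p)^2 = 0.5776.
T = 0.52/(0.0576 * 0.5776) = 15.629809.
In the p-coordinate, Gamma^(alpha) = Gamma^(0) - (alpha/2)*T with Gamma^(0) = (1/2)*g'(p) = -T/2,
so Gamma^(alpha) = -((1+alpha)/2)*T.
alpha = 1, -(1+alpha)/2 = -1.0.
Gamma = -1.0 * 15.629809 = -15.6298

-15.6298


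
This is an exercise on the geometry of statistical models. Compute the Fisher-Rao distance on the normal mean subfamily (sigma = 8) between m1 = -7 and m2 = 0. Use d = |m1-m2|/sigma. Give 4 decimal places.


On the fixed-variance normal subfamily, geodesic distance = |m1-m2|/sigma.
|-7 - 0| = 7.
sigma = 8.
d = 7/8 = 0.8750

0.8750


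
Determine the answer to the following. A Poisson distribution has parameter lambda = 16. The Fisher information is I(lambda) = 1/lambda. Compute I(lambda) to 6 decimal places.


Fisher information for Poisson: I(lambda) = 1/lambda.
lambda = 16.
I(lambda) = 1/16 = 0.062500

0.062500


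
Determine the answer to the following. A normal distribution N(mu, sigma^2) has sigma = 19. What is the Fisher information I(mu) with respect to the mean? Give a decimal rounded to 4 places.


The Fisher information for the mean of a normal distribution is I(mu) = 1/sigma^2.
sigma = 19, so sigma^2 = 361.
I(mu) = 1/361 = 0.0028

0.0028


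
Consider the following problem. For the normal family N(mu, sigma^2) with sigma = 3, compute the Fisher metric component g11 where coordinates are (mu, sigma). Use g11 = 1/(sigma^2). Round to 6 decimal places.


For the 2-parameter normal family, the Fisher metric has:
  g11 = 1/sigma^2, g22 = 2/sigma^2.
sigma = 3, sigma^2 = 9.
g11 = 0.111111

0.111111


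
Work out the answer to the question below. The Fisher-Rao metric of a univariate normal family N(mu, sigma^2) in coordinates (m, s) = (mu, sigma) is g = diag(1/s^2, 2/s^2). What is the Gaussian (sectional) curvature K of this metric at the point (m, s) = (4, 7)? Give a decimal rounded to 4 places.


The metric has the form g = (A dm^2 + B ds^2)/s^2 with A = 1, B = 2.
Substitute u = sqrt(A/B)*m: g = B*(du^2 + ds^2)/s^2, i.e. B times the
Poincare upper half-plane metric, which has constant Gaussian curvature -1.
Scaling a 2D metric by a constant c divides the Gaussian curvature by c,
so K = -1/B = -1/(2) = -0.5000 everywhere (the point (m, s) = (4, 7) is irrelevant:
the curvature is constant).
The requested Gaussian curvature is K = -0.5000.

-0.5000


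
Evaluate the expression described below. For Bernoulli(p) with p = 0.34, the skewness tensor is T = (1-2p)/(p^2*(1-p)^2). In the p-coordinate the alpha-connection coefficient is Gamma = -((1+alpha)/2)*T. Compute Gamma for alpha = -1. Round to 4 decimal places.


Skewness (Amari-Chentsov) tensor: T = (1-2p)/(p^2*(1-p)^2).
p = 0.34, 1-2p = 0.32, p^2 = 0.1156, (1-p)^2 = 0.4356.
T = 0.32/(0.1156 * 0.4356) = 6.354835.
In the p-coordinate, Gamma^(alpha) = Gamma^(0) - (alpha/2)*T with Gamma^(0) = (1/2)*g'(p) = -T/2,
so Gamma^(alpha) = -((1+alpha)/2)*T.
alpha = -1, -(1+alpha)/2 = 0.0.
Gamma = 0.0 * 6.354835 = 0.0000

0.0000


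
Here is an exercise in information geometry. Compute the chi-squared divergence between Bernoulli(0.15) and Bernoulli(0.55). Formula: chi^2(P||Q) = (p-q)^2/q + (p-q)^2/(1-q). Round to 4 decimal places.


Chi-squared divergence between Bernoulli distributions:
chi^2 = (p-q)^2/q + (p-q)^2/(1-q).
p = 0.15, q = 0.55, p-q = -0.4.
(p-q)^2 = 0.16.
term1 = 0.16/0.55 = 0.290909.
term2 = 0.16/0.45 = 0.355556.
chi^2 = 0.290909 + 0.355556 = 0.6465

0.6465


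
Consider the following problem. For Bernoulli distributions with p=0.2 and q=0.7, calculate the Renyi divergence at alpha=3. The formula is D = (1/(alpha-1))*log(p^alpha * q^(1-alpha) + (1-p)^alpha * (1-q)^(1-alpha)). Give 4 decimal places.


Renyi divergence of order alpha between Bernoulli distributions:
D = (1/(alpha-1))*log(p^alpha * q^(1-alpha) + (1-p)^alpha * (1-q)^(1-alpha)).
alpha = 3, p = 0.2, q = 0.7.
p^alpha * q^(1-alpha) = 0.2^3 * 0.7^-2 = 0.016327.
(1-p)^alpha * (1-q)^(1-alpha) = 0.8^3 * 0.3^-2 = 5.688889.
sum = 0.016327 + 5.688889 = 5.705215.
D = (1/2)*log(5.705215) = 0.8707

0.8707


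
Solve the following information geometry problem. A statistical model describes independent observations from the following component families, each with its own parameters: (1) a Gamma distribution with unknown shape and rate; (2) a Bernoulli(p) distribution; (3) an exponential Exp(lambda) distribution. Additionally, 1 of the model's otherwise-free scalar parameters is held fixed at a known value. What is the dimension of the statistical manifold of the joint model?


The dimension of a statistical manifold equals the number of free
(independent) real parameters of the model. For a product of independent
blocks the parameter counts add.
- Gamma (shape, rate): 2.
- Bernoulli (p): 1.
- exponential (lambda): 1.
Total = 2 + 1 + 1 = 4.
1 parameter(s) fixed at known values: 4 - 1 = 3.
Dimension = 3

3


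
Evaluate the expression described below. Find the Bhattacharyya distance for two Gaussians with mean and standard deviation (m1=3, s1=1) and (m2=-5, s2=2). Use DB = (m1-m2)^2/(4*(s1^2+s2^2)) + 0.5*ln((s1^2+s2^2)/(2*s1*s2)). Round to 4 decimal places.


Bhattacharyya distance between two Gaussians:
DB = (m1-m2)^2/(4*(s1^2+s2^2)) + (1/2)*ln((s1^2+s2^2)/(2*s1*s2)).
(m1-m2)^2 = (8)^2 = 64.
s1^2+s2^2 = 1 + 4 = 5.
term1 = 64/20 = 3.2.
term2 = 0.5*ln(5/4.0) = 0.111572.
DB = 3.2 + 0.111572 = 3.3116

3.3116


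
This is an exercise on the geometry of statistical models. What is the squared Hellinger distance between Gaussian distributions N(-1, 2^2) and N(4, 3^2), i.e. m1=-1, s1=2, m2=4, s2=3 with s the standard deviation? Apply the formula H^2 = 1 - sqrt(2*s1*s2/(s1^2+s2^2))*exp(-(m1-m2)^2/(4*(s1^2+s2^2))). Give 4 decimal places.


Squared Hellinger distance for Gaussians:
H^2 = 1 - sqrt(2*s1*s2/(s1^2+s2^2)) * exp(-(m1-m2)^2/(4*(s1^2+s2^2))).
s1^2 = 4, s2^2 = 9, s1^2+s2^2 = 13.
sqrt(2*2*3/(13)) = 0.960769.
(m1-m2)^2 = (-5)^2 = 25.
exp(-25/(4*13)) = exp(-0.480769) = 0.618308.
H^2 = 1 - 0.960769*0.618308 = 0.4059

0.4059


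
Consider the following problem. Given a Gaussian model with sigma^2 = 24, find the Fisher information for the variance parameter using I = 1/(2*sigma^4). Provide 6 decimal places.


Fisher information for variance: I(sigma^2) = 1/(2*sigma^4).
sigma^2 = 24, so sigma^4 = 576.
I = 1/(2*576) = 1/1152 = 0.000868

0.000868


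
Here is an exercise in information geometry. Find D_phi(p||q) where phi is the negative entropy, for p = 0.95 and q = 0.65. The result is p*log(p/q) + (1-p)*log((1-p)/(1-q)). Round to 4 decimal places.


Bregman divergence with negative entropy generator:
D = p*log(p/q) + (1-p)*log((1-p)/(1-q)).
p = 0.95, q = 0.65.
p*log(p/q) = 0.95*log(0.95/0.65) = 0.360515.
(1-p)*log((1-p)/(1-q)) = 0.05*log(0.05/0.35) = -0.097296.
D = 0.360515 + -0.097296 = 0.2632

0.2632


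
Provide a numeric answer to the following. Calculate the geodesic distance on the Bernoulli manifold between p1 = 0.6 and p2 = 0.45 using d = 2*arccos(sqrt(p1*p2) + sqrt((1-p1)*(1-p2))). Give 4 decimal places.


Geodesic distance on Bernoulli manifold:
d(p1,p2) = 2*arccos(sqrt(p1*p2) + sqrt((1-p1)*(1-p2))).
sqrt(p1*p2) = sqrt(0.6*0.45) = 0.519615.
sqrt((1-p1)*(1-p2)) = sqrt(0.4*0.55) = 0.469042.
arg = 0.519615 + 0.469042 = 0.988657.
d = 2*arccos(0.988657) = 0.3015

0.3015


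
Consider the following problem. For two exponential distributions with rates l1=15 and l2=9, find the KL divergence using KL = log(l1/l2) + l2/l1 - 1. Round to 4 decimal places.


KL divergence for exponential family:
KL = log(l1/l2) + l2/l1 - 1.
log(15/9) = 0.510826.
9/15 = 0.6.
KL = 0.510826 + 0.6 - 1 = 0.1108

0.1108


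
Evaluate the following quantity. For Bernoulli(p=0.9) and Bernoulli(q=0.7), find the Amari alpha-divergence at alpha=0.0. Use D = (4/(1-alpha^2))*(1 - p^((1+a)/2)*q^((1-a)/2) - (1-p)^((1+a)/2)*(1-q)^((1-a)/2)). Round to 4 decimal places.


Amari alpha-divergence:
D = (4/(1-alpha^2))*(1 - p^((1+a)/2)*q^((1-a)/2) - (1-p)^((1+a)/2)*(1-q)^((1-a)/2)).
alpha = 0.0, p = 0.9, q = 0.7.
e1 = (1+alpha)/2 = 0.5, e2 = (1-alpha)/2 = 0.5.
t1 = p^e1 * q^e2 = 0.9^0.5 * 0.7^0.5 = 0.793725.
t2 = (1-p)^e1 * (1-q)^e2 = 0.1^0.5 * 0.3^0.5 = 0.173205.
4/(1-alpha^2) = 4.0.
D = 4.0*(1 - 0.793725 - 0.173205) = 0.1323

0.1323


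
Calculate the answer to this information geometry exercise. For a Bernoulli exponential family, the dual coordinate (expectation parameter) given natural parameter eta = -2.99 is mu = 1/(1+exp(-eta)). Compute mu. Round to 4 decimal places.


Dual coordinate (expectation parameter) for Bernoulli:
mu = 1/(1+exp(-eta)).
eta = -2.99.
exp(-eta) = exp(2.99) = 19.885682.
mu = 1/(1+19.885682) = 0.0479

0.0479


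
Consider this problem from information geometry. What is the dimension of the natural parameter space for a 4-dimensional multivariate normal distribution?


Exponential family dimension calculation:
For 4-dim MVN: mean has 4 params, covariance has 4*5/2 = 10 unique entries.
Total dim = 4 + 10 = 14.

14


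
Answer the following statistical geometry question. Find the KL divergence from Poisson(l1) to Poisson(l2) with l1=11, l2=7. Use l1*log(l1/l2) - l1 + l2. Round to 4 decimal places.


KL divergence for Poisson:
KL = l1*log(l1/l2) - l1 + l2.
l1 = 11, l2 = 7.
log(11/7) = 0.451985.
l1*log(l1/l2) = 11 * 0.451985 = 4.971836.
KL = 4.971836 - 11 + 7 = 0.9718

0.9718


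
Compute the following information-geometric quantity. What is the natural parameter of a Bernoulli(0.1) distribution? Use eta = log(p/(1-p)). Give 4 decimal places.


Natural parameter for Bernoulli: eta = log(p/(1-p)).
p = 0.1, 1-p = 0.9.
p/(1-p) = 0.111111.
eta = log(0.111111) = -2.1972

-2.1972


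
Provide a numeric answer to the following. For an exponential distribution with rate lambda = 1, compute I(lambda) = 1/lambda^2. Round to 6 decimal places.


Fisher information for exponential: I(lambda) = 1/lambda^2.
lambda = 1, lambda^2 = 1.
I = 1/1 = 1.000000

1.000000


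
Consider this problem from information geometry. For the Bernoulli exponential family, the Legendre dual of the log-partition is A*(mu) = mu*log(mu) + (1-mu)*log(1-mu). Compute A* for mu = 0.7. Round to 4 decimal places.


Legendre transform for Bernoulli:
A*(mu) = mu*log(mu) + (1-mu)*log(1-mu).
mu = 0.7, 1-mu = 0.3.
mu*log(mu) = 0.7*log(0.7) = -0.249672.
(1-mu)*log(1-mu) = 0.3*log(0.3) = -0.361192.
A* = -0.249672 + -0.361192 = -0.6109

-0.6109


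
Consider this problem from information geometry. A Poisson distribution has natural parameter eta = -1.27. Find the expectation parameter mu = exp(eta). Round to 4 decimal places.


Expectation parameter for Poisson exponential family:
mu = exp(eta).
eta = -1.27.
mu = exp(-1.27) = 0.2808

0.2808


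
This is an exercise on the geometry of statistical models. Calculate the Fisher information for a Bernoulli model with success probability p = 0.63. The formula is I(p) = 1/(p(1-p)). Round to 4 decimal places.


For Bernoulli(p), Fisher information is I(p) = 1/(p*(1-p)).
p = 0.63, 1-p = 0.37.
p*(1-p) = 0.2331.
I(p) = 1/0.2331 = 4.2900

4.2900


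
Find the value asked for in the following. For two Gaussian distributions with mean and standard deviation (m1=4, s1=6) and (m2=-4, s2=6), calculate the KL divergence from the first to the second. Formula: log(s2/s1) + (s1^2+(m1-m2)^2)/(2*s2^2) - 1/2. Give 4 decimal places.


KL divergence between normal distributions:
KL = log(s2/s1) + (s1^2 + (m1-m2)^2)/(2*s2^2) - 1/2.
log(6/6) = 0.0.
(6^2 + (4--4)^2)/(2*6^2) = (36 + 64)/72 = 1.388889.
KL = 0.0 + 1.388889 - 0.5 = 0.8889

0.8889


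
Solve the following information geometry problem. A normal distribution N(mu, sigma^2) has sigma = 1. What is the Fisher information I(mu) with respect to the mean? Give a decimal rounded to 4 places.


The Fisher information for the mean of a normal distribution is I(mu) = 1/sigma^2.
sigma = 1, so sigma^2 = 1.
I(mu) = 1/1 = 1.0000

1.0000


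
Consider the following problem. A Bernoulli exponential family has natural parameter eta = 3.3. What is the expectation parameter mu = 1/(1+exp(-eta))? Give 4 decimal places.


Dual coordinate (expectation parameter) for Bernoulli:
mu = 1/(1+exp(-eta)).
eta = 3.3.
exp(-eta) = exp(-3.3) = 0.036883.
mu = 1/(1+0.036883) = 0.9644

0.9644


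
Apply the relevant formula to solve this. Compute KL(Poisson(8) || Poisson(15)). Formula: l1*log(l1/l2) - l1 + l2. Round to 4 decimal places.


KL divergence for Poisson:
KL = l1*log(l1/l2) - l1 + l2.
l1 = 8, l2 = 15.
log(8/15) = -0.628609.
l1*log(l1/l2) = 8 * -0.628609 = -5.028869.
KL = -5.028869 - 8 + 15 = 1.9711

1.9711


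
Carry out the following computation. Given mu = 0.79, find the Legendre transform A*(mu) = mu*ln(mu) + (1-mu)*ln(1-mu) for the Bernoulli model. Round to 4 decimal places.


Legendre transform for Bernoulli:
A*(mu) = mu*log(mu) + (1-mu)*log(1-mu).
mu = 0.79, 1-mu = 0.21.
mu*log(mu) = 0.79*log(0.79) = -0.186221.
(1-mu)*log(1-mu) = 0.21*log(0.21) = -0.327736.
A* = -0.186221 + -0.327736 = -0.5140

-0.5140


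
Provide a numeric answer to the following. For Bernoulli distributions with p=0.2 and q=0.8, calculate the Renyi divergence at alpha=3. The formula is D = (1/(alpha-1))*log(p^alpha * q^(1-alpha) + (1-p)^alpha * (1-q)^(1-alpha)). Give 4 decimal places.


Renyi divergence of order alpha between Bernoulli distributions:
D = (1/(alpha-1))*log(p^alpha * q^(1-alpha) + (1-p)^alpha * (1-q)^(1-alpha)).
alpha = 3, p = 0.2, q = 0.8.
p^alpha * q^(1-alpha) = 0.2^3 * 0.8^-2 = 0.0125.
(1-p)^alpha * (1-q)^(1-alpha) = 0.8^3 * 0.2^-2 = 12.8.
sum = 0.0125 + 12.8 = 12.8125.
D = (1/2)*log(12.8125) = 1.2752

1.2752


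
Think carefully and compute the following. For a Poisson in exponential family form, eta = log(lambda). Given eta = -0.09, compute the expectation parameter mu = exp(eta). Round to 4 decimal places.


Expectation parameter for Poisson exponential family:
mu = exp(eta).
eta = -0.09.
mu = exp(-0.09) = 0.9139

0.9139


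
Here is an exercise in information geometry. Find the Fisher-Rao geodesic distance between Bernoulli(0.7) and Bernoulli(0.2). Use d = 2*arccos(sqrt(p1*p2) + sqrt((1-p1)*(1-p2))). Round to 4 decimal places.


Geodesic distance on Bernoulli manifold:
d(p1,p2) = 2*arccos(sqrt(p1*p2) + sqrt((1-p1)*(1-p2))).
sqrt(p1*p2) = sqrt(0.7*0.2) = 0.374166.
sqrt((1-p1)*(1-p2)) = sqrt(0.3*0.8) = 0.489898.
arg = 0.374166 + 0.489898 = 0.864064.
d = 2*arccos(0.864064) = 1.0550

1.0550


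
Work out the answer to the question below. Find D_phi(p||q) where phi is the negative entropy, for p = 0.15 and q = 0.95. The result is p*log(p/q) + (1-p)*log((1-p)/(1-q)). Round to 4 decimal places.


Bregman divergence with negative entropy generator:
D = p*log(p/q) + (1-p)*log((1-p)/(1-q)).
p = 0.15, q = 0.95.
p*log(p/q) = 0.15*log(0.15/0.95) = -0.276874.
(1-p)*log((1-p)/(1-q)) = 0.85*log(0.85/0.05) = 2.408231.
D = -0.276874 + 2.408231 = 2.1314

2.1314


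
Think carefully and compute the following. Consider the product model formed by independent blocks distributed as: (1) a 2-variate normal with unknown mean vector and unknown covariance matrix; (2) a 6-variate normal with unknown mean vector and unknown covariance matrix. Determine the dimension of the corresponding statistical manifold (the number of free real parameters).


The dimension of a statistical manifold equals the number of free
(independent) real parameters of the model. For a product of independent
blocks the parameter counts add.
- 2-variate normal: 2 (mean) + 2*3/2 = 3 (symmetric covariance) = 5.
- 6-variate normal: 6 (mean) + 6*7/2 = 21 (symmetric covariance) = 27.
Total = 5 + 27 = 32.
Dimension = 32

32


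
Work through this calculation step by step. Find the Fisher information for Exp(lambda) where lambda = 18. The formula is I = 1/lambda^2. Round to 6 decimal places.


Fisher information for exponential: I(lambda) = 1/lambda^2.
lambda = 18, lambda^2 = 324.
I = 1/324 = 0.003086

0.003086


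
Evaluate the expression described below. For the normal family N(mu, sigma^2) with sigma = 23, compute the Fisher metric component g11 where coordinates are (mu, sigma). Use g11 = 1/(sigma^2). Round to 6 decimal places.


For the 2-parameter normal family, the Fisher metric has:
  g11 = 1/sigma^2, g22 = 2/sigma^2.
sigma = 23, sigma^2 = 529.
g11 = 0.001890

0.001890
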